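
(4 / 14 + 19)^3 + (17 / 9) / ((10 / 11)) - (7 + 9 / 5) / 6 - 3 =44272001 / 6174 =7170.72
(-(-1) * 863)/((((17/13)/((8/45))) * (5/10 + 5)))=179504/8415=21.33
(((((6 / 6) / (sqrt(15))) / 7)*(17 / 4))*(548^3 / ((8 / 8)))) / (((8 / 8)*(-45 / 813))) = -189539572336*sqrt(15) / 1575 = -466084829.91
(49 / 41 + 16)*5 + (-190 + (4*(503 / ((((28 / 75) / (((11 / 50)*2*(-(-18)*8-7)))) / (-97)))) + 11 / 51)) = -461242895549 / 14637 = -31512119.67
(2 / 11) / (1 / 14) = 28 / 11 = 2.55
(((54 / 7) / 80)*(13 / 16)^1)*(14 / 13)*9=243 / 320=0.76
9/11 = 0.82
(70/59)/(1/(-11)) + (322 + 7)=18641/59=315.95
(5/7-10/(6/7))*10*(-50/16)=14375/42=342.26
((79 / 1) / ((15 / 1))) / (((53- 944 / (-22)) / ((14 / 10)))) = 6083 / 79125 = 0.08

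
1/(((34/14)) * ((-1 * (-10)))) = 7/170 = 0.04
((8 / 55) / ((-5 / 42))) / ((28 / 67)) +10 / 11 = -554 / 275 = -2.01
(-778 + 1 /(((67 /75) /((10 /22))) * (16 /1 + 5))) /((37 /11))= -4013577 /17353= -231.29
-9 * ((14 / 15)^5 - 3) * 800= 55689632 / 3375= 16500.63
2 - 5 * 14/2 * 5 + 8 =-165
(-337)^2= 113569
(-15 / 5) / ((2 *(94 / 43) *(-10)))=129 / 1880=0.07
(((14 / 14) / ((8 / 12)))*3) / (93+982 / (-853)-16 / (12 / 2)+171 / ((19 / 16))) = 23031 / 1193426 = 0.02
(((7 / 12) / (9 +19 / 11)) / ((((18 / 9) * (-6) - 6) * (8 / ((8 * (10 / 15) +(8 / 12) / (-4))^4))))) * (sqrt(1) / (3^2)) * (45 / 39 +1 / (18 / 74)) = -5475556009 / 34783167744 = -0.16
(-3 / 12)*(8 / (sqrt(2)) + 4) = -sqrt(2) -1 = -2.41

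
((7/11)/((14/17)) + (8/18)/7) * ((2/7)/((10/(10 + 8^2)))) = 42883/24255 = 1.77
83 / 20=4.15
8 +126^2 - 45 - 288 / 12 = 15815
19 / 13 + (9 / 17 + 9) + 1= 2650 / 221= 11.99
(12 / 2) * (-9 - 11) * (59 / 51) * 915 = -2159400 / 17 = -127023.53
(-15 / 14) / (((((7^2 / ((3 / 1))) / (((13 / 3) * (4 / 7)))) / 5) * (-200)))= 39 / 9604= 0.00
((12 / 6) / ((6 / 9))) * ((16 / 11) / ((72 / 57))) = 38 / 11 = 3.45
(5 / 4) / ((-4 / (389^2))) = -756605 / 16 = -47287.81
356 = 356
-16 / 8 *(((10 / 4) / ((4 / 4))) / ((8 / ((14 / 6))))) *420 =-1225 / 2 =-612.50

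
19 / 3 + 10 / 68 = 661 / 102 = 6.48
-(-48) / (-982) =-24 / 491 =-0.05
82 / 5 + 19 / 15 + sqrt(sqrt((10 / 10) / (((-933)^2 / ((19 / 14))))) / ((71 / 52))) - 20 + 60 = 14^(3 / 4) * 19^(1 / 4) * sqrt(861159) / 463701 + 173 / 3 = 57.70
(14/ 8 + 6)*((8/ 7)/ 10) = 31/ 35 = 0.89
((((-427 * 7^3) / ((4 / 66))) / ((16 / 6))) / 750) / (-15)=1611071 / 20000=80.55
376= 376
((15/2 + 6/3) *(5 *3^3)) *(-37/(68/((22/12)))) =-347985/272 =-1279.36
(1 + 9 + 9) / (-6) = -19 / 6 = -3.17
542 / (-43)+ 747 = 31579 / 43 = 734.40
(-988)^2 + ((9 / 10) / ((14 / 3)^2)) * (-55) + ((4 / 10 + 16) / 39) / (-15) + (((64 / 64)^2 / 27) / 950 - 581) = 12751788031793 / 13071240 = 975560.70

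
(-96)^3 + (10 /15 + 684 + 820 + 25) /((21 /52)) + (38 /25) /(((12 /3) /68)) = -1387452802 /1575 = -880922.41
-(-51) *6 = 306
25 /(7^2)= 25 /49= 0.51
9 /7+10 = 79 /7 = 11.29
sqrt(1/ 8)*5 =5*sqrt(2)/ 4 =1.77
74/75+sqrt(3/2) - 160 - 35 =-14551/75+sqrt(6)/2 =-192.79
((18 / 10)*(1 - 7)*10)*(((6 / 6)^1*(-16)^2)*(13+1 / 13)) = -4700160 / 13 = -361550.77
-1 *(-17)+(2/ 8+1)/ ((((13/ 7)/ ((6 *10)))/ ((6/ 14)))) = 34.31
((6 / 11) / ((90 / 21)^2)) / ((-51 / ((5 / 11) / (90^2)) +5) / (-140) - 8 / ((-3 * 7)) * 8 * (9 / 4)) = 686 / 150112875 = 0.00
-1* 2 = -2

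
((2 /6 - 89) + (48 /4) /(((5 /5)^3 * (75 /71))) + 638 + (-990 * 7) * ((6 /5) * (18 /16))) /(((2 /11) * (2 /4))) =-96742.87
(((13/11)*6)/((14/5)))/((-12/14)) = -65/22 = -2.95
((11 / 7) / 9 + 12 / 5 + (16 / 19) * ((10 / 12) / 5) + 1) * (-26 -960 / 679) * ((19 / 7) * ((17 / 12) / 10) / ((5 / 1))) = -1758920623 / 224579250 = -7.83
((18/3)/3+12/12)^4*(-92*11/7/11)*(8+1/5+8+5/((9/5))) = -101016/5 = -20203.20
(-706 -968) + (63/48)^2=-428103/256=-1672.28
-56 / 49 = -8 / 7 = -1.14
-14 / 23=-0.61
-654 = -654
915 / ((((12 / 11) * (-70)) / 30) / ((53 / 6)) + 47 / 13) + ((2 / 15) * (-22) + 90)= 136955177 / 378255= 362.07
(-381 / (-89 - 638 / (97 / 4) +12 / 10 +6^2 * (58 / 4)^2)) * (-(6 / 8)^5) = 44902755 / 3702396928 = 0.01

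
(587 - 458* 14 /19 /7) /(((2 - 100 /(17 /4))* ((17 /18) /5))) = -153555 /1159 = -132.49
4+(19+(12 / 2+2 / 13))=379 / 13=29.15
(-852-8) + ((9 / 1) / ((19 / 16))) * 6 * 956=809644 / 19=42612.84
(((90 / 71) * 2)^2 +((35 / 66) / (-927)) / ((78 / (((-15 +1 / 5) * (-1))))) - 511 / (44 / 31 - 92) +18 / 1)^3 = 3027841891917724333206494263349090819 / 111376841173274906169672130933248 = 27185.56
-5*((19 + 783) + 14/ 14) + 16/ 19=-76269/ 19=-4014.16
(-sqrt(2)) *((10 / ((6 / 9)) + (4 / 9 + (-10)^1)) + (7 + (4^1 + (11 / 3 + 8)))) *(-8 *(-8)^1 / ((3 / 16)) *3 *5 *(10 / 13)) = -12953600 *sqrt(2) / 117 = -156573.99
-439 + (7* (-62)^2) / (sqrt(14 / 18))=-439 + 11532* sqrt(7)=30071.80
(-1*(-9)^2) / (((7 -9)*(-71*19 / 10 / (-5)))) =2025 / 1349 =1.50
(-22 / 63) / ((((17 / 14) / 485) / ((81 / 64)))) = -48015 / 272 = -176.53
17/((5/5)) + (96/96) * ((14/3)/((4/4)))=65/3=21.67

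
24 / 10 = 12 / 5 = 2.40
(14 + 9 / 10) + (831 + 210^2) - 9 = 449369 / 10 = 44936.90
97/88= 1.10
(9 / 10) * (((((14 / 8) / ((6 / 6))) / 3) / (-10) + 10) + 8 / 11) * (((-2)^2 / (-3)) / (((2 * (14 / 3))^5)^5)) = -11932365486785769 / 1660899937344146881779792323191557324800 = -0.00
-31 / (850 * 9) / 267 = -31 / 2042550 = -0.00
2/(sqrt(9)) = 0.67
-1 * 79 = -79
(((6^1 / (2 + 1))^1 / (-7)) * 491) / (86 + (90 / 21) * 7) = -491 / 406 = -1.21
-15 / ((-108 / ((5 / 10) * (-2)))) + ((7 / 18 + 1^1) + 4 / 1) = 21 / 4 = 5.25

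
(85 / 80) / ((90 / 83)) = 1411 / 1440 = 0.98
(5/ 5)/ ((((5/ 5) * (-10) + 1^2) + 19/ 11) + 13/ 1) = 11/ 63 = 0.17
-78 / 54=-13 / 9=-1.44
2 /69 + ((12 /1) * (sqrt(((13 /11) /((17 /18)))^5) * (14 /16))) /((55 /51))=2 /69 + 5174442 * sqrt(4862) /21156245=17.08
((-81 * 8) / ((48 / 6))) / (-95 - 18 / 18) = 27 / 32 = 0.84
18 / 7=2.57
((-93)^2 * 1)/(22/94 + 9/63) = 91791/4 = 22947.75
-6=-6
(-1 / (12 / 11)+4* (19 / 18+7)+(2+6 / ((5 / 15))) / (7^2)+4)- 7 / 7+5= 70055 / 1764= 39.71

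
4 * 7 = 28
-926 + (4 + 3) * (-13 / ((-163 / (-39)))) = -154487 / 163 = -947.77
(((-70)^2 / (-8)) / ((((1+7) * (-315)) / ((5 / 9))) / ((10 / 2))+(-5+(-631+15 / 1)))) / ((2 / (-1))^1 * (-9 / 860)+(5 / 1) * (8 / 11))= 14485625 / 132181659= 0.11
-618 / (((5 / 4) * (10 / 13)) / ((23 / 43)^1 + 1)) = -1060488 / 1075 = -986.50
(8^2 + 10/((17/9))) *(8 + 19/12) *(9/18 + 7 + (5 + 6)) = 12285.27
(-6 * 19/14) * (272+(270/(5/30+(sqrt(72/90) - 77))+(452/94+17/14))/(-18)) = -2213.74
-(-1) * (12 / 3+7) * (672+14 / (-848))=3134131 / 424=7391.82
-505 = -505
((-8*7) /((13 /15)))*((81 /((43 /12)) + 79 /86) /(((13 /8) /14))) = -95161920 /7267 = -13095.08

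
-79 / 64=-1.23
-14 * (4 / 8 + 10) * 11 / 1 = -1617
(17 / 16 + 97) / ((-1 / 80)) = -7845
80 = 80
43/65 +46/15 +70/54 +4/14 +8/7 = 6.45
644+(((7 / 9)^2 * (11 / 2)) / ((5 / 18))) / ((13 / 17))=385903 / 585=659.66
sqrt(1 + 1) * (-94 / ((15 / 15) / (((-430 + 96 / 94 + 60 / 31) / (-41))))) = -1244404 * sqrt(2) / 1271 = -1384.62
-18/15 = -6/5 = -1.20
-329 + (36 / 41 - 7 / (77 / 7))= -148270 / 451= -328.76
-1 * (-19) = 19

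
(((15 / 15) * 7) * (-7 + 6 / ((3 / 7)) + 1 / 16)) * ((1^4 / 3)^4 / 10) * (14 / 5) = 5537 / 32400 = 0.17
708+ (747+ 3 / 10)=1455.30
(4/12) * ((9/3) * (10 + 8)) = 18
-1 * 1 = -1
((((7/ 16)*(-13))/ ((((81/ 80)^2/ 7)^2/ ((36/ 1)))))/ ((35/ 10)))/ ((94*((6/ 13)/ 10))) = -423987200000/ 674398629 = -628.69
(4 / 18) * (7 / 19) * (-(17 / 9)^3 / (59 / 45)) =-343910 / 817209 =-0.42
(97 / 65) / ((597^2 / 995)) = 97 / 23283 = 0.00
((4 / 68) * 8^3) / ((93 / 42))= 7168 / 527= 13.60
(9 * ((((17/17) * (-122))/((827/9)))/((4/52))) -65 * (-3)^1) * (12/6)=79.32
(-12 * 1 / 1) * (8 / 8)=-12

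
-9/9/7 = -1/7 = -0.14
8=8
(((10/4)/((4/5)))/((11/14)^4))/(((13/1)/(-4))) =-480200/190333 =-2.52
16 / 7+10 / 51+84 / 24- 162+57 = -99.02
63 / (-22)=-63 / 22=-2.86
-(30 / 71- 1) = 41 / 71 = 0.58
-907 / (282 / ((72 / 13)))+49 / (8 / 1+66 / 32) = -181900 / 14053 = -12.94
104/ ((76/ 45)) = 1170/ 19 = 61.58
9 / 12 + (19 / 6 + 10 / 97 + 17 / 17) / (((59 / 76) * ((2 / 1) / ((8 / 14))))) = 2.32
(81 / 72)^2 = 81 / 64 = 1.27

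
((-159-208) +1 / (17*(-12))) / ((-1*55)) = 74869 / 11220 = 6.67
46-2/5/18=2069/45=45.98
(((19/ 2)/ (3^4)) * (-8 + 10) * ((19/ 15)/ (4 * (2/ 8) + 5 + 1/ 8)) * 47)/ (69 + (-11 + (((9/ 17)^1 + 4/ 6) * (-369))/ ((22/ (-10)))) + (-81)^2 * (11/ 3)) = 6345658/ 67676708925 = 0.00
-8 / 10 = -4 / 5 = -0.80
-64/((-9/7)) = 448/9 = 49.78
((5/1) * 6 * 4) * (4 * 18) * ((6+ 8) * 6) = 725760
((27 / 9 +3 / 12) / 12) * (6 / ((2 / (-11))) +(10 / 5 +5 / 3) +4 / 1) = -6.86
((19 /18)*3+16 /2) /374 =0.03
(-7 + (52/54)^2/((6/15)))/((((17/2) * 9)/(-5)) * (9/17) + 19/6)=17065/17982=0.95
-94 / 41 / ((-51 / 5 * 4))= 235 / 4182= 0.06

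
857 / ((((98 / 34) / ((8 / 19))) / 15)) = 1748280 / 931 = 1877.85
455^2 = 207025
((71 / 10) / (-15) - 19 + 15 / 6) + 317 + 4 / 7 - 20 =147314 / 525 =280.60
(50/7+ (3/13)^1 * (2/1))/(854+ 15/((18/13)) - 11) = 4152/466193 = 0.01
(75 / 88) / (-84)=-0.01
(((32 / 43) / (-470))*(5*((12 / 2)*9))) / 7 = -0.06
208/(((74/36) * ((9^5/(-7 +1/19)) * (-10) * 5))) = 9152/38436525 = 0.00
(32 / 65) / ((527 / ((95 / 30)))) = 304 / 102765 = 0.00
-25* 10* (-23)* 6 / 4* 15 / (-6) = -43125 / 2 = -21562.50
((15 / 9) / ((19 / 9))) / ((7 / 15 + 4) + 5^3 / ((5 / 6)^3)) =225 / 62833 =0.00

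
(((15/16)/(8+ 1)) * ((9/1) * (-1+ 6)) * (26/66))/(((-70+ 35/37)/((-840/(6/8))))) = 24050/803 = 29.95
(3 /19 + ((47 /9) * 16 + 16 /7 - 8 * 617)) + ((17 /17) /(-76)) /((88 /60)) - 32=-514251385 /105336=-4882.01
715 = 715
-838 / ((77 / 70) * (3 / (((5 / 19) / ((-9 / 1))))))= 41900 / 5643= 7.43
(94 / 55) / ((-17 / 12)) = -1128 / 935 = -1.21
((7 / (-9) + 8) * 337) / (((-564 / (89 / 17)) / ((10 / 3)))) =-9747725 / 129438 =-75.31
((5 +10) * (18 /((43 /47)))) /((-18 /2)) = -1410 /43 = -32.79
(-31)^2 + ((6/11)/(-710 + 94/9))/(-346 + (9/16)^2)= 736223269343/766101215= 961.00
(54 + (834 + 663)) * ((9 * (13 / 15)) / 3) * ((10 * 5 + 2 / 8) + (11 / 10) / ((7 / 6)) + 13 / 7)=21392943 / 100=213929.43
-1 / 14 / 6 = -1 / 84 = -0.01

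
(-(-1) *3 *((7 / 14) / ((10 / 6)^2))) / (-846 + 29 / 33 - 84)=-891 / 1533050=-0.00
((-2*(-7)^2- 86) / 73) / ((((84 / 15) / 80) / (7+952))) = -2520800 / 73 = -34531.51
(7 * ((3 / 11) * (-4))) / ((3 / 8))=-20.36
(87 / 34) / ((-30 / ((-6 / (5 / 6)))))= 261 / 425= 0.61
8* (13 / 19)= 104 / 19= 5.47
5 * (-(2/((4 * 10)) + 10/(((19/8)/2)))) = -3219/76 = -42.36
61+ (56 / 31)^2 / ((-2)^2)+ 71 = 127636 / 961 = 132.82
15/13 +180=2355/13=181.15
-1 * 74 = -74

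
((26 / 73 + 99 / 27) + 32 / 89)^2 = 7296063889 / 379899081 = 19.21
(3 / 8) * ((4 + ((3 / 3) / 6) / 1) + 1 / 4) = 53 / 32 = 1.66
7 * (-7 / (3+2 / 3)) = -147 / 11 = -13.36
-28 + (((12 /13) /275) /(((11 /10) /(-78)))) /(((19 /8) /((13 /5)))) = -1624276 /57475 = -28.26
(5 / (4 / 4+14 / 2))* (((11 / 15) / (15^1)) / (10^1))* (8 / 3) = 11 / 1350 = 0.01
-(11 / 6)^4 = -14641 / 1296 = -11.30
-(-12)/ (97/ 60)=720/ 97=7.42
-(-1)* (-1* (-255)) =255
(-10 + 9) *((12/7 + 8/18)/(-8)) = 17/63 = 0.27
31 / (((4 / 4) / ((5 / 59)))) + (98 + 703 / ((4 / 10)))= 219259 / 118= 1858.13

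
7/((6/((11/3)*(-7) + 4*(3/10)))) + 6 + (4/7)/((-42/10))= -100021/4410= -22.68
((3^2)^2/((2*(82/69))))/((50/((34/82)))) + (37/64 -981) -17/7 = -18499001197/18827200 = -982.57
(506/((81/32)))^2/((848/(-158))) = -2589036032/347733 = -7445.47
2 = 2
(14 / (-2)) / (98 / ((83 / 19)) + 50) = -581 / 6012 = -0.10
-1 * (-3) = 3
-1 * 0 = 0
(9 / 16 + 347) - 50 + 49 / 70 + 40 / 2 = 25461 / 80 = 318.26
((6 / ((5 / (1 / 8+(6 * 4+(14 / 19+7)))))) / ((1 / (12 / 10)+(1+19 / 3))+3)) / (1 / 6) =130761 / 6365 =20.54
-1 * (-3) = 3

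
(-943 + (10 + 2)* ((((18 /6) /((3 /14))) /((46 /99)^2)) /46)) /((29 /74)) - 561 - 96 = -36745679 /12167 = -3020.11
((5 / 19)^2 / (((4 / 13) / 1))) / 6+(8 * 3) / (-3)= -68987 / 8664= -7.96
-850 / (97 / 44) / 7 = -37400 / 679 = -55.08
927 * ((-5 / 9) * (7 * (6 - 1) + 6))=-21115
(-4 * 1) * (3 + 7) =-40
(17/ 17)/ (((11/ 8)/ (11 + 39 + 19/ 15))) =6152/ 165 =37.28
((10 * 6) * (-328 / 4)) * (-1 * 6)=29520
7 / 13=0.54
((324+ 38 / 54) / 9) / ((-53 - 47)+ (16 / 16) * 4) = -8767 / 23328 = -0.38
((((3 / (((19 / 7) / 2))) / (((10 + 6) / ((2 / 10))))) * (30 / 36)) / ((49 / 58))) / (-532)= -29 / 566048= -0.00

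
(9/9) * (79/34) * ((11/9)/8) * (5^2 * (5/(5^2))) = 4345/2448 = 1.77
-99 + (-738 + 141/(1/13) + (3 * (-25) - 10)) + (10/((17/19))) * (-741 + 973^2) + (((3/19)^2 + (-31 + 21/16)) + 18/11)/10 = 114207967328079/10801120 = 10573715.26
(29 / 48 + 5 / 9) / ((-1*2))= -167 / 288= -0.58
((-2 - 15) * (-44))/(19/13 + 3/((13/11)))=187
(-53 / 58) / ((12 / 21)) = -371 / 232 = -1.60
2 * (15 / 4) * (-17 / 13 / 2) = -255 / 52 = -4.90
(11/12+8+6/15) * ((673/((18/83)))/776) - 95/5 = 15301661/838080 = 18.26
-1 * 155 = -155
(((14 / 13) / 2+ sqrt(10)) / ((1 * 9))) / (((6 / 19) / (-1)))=-19 * sqrt(10) / 54 - 133 / 702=-1.30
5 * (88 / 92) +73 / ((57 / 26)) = 49924 / 1311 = 38.08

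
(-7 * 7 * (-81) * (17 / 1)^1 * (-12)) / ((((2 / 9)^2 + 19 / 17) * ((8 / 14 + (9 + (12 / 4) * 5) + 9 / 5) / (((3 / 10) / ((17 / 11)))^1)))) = -7574923818 / 1483261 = -5106.94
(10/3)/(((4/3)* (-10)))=-1/4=-0.25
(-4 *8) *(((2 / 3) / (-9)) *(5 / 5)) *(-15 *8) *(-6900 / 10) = 588800 / 3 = 196266.67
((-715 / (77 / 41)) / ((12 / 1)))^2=1006.55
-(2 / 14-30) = 29.86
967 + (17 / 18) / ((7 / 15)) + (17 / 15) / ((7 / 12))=29129 / 30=970.97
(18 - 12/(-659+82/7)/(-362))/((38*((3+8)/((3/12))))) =335499/31164218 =0.01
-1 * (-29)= 29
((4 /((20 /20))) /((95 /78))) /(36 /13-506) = -0.01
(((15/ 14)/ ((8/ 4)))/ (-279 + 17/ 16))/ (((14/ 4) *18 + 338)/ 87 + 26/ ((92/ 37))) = -0.00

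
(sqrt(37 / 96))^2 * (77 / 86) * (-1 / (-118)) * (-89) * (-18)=4.68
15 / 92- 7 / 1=-629 / 92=-6.84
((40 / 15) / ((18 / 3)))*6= 8 / 3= 2.67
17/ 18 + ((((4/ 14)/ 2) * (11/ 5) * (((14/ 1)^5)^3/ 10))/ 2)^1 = 1100088675730244009/ 450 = 2444641501622764.46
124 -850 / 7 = 18 / 7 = 2.57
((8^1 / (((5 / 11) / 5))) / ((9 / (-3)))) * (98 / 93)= -8624 / 279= -30.91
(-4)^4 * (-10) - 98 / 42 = -7687 / 3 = -2562.33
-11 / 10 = -1.10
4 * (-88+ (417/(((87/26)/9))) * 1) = 119896/29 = 4134.34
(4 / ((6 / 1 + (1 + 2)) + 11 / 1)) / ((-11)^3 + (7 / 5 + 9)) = -1 / 6603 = -0.00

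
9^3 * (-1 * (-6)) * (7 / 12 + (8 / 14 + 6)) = 438129 / 14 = 31294.93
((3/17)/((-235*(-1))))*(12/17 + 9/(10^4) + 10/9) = 2781377/2037450000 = 0.00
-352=-352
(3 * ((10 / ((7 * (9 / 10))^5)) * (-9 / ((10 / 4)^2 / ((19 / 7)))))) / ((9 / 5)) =-15200000 / 2315685267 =-0.01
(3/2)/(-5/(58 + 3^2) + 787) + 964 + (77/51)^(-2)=12305498185/12759208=964.44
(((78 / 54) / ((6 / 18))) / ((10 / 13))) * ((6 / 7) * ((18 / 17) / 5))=3042 / 2975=1.02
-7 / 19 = -0.37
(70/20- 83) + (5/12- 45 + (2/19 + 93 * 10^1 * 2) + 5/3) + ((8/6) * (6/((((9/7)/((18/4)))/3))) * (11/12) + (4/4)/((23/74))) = 9533099/5244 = 1817.91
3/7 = 0.43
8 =8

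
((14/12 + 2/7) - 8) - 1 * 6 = -527/42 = -12.55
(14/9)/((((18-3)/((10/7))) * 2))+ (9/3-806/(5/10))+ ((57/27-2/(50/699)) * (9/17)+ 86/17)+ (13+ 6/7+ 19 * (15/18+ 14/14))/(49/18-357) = -828633046198/512232525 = -1617.69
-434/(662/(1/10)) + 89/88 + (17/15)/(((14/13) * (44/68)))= 1573391/611688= 2.57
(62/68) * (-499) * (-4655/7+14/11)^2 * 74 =-30509048296153/2057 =-14831817353.50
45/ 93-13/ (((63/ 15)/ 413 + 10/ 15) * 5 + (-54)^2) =7679634/ 16018661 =0.48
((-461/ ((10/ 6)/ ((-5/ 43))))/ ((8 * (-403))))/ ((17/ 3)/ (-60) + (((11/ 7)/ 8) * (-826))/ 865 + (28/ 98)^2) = 527566095/ 10596960764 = 0.05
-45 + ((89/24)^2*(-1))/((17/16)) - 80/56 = -254347/4284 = -59.37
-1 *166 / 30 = -5.53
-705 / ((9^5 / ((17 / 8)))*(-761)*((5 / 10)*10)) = 799 / 119830104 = 0.00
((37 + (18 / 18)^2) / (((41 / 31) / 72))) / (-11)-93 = -126759 / 451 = -281.06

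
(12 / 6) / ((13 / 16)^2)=512 / 169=3.03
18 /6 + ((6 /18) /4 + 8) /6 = 313 /72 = 4.35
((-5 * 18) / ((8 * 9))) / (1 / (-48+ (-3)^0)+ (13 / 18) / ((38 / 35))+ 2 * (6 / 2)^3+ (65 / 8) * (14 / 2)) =-80370 / 7170221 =-0.01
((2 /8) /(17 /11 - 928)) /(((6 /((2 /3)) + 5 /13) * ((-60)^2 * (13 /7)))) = -77 /17903548800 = -0.00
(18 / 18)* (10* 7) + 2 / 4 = 141 / 2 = 70.50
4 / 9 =0.44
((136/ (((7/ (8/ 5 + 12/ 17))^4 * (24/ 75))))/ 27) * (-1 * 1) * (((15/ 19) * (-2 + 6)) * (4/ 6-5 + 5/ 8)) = 27352192/ 12601845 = 2.17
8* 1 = 8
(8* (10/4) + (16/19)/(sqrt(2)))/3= 8* sqrt(2)/57 + 20/3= 6.87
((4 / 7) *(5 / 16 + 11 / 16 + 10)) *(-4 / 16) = -11 / 7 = -1.57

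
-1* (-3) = 3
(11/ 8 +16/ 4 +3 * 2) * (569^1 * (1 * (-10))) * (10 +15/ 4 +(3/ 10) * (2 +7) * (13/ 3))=-26355511/ 16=-1647219.44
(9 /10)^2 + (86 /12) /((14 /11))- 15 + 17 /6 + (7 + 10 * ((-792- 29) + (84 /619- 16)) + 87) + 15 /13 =-11658997319 /1408225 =-8279.21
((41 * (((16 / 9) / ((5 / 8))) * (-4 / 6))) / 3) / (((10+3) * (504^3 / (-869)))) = 35629 / 2632994910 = 0.00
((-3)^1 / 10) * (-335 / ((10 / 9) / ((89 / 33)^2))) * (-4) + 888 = -1054881 / 605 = -1743.60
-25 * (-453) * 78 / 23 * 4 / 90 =39260 / 23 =1706.96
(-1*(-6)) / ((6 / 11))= 11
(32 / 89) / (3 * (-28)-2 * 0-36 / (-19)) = -76 / 17355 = -0.00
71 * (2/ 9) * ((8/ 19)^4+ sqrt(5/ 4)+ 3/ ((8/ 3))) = 71 * sqrt(5)/ 9+ 85601647/ 4691556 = 35.89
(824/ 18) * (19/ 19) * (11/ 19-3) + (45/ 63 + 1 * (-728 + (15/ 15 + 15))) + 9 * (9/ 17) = -16632284/ 20349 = -817.35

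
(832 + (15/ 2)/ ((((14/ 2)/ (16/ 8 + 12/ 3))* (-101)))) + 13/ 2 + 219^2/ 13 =83228991/ 18382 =4527.74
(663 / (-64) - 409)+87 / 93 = -830153 / 1984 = -418.42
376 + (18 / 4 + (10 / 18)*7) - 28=6415 / 18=356.39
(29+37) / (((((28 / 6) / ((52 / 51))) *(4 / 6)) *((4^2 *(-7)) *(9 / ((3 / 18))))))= -143 / 39984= -0.00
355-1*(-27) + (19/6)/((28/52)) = 16291/42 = 387.88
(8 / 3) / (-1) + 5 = 7 / 3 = 2.33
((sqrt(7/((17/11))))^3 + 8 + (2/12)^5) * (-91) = -7007 * sqrt(1309)/289 - 5661019/7776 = -1605.22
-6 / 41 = -0.15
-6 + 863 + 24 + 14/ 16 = 881.88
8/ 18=0.44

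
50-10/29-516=-13524/29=-466.34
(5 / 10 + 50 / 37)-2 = -11 / 74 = -0.15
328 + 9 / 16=5257 / 16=328.56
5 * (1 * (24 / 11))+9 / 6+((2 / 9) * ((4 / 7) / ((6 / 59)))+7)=85895 / 4158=20.66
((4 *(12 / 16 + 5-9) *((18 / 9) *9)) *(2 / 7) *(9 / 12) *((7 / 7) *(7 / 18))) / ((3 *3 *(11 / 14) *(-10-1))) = 91 / 363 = 0.25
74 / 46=37 / 23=1.61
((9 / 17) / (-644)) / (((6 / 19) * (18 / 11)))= -209 / 131376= -0.00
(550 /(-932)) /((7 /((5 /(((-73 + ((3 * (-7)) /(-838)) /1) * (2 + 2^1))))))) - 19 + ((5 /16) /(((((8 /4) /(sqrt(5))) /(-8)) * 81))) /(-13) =-7579705143 /398962172 + 5 * sqrt(5) /4212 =-19.00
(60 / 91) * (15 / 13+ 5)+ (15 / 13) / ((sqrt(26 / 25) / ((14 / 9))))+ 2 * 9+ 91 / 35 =175 * sqrt(26) / 507+ 145849 / 5915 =26.42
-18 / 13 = -1.38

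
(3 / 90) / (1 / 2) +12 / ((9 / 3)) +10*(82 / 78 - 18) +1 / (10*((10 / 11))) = -644711 / 3900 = -165.31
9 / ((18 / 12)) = 6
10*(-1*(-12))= 120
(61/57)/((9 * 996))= 61/510948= 0.00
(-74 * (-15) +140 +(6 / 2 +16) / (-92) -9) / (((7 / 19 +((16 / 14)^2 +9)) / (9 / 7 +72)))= 8518.63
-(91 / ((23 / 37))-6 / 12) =-6711 / 46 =-145.89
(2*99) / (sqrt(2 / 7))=99*sqrt(14)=370.42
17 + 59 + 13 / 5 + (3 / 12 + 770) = 16977 / 20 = 848.85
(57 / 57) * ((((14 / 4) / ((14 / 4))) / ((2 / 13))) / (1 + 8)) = 13 / 18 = 0.72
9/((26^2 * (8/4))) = 9/1352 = 0.01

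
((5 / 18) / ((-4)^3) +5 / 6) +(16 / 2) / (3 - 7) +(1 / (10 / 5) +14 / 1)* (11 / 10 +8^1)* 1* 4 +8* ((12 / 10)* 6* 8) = 5687591 / 5760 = 987.43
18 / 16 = 9 / 8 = 1.12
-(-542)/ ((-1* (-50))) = 271/ 25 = 10.84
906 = 906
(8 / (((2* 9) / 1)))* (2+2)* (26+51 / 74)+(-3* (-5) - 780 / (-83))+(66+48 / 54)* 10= 20473145 / 27639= 740.73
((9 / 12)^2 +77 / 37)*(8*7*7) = 76685 / 74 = 1036.28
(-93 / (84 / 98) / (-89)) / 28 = 31 / 712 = 0.04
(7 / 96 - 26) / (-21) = 2489 / 2016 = 1.23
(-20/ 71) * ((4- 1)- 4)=20/ 71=0.28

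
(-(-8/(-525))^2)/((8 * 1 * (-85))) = 8/23428125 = 0.00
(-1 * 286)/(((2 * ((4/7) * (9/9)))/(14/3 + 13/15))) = -83083/60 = -1384.72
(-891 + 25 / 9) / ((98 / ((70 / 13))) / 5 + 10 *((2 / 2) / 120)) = -238.56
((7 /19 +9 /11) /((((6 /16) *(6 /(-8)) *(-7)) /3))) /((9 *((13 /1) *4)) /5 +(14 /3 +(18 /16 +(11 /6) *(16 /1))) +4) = 317440 /23301201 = 0.01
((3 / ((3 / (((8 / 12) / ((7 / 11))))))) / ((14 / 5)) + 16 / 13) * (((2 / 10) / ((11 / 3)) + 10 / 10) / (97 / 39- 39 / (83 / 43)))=-0.10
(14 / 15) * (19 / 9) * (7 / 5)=1862 / 675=2.76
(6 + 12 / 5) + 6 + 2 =82 / 5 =16.40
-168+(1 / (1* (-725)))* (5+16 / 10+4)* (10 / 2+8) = -609689 / 3625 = -168.19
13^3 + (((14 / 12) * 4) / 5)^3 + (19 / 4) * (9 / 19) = 29700851 / 13500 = 2200.06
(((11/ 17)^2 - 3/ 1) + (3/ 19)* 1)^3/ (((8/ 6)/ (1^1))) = -7069060936329/ 662238343084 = -10.67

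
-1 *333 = -333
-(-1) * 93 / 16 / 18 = 31 / 96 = 0.32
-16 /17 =-0.94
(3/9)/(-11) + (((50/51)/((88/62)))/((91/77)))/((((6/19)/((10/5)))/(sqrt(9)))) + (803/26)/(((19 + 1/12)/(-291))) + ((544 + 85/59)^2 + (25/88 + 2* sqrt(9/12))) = 297047.67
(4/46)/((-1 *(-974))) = 1/11201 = 0.00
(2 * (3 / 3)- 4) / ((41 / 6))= -12 / 41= -0.29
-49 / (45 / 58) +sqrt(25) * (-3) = -3517 / 45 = -78.16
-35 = -35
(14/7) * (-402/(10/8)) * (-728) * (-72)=-168569856/5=-33713971.20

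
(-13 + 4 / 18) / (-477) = 115 / 4293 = 0.03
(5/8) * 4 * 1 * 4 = 10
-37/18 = -2.06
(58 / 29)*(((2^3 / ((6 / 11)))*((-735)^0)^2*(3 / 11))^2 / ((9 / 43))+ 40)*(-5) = -10480 / 9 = -1164.44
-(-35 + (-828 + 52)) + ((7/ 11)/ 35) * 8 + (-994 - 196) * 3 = -151737/ 55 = -2758.85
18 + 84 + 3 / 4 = 411 / 4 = 102.75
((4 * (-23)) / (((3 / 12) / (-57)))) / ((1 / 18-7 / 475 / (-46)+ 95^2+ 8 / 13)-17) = 13406023800 / 5757554411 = 2.33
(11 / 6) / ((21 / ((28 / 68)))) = 11 / 306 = 0.04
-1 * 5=-5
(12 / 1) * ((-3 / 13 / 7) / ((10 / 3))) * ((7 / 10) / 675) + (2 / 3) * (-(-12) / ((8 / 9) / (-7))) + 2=-495626 / 8125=-61.00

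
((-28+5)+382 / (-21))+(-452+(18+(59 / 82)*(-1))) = -819517 / 1722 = -475.91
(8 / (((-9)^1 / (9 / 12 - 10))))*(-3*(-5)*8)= 2960 / 3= 986.67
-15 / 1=-15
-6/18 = -1/3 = -0.33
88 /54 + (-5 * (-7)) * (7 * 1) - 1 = 6632 /27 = 245.63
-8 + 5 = -3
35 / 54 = 0.65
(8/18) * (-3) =-4/3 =-1.33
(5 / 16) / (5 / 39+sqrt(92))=-975 / 2238512+7605 * sqrt(23) / 1119256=0.03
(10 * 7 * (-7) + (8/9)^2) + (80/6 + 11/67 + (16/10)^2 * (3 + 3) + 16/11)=-684870577/1492425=-458.90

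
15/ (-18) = -5/ 6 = -0.83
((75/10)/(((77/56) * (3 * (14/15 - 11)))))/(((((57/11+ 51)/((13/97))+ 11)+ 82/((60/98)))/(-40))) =292500/22840109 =0.01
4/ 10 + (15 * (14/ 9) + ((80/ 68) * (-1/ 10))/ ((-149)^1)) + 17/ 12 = 25.15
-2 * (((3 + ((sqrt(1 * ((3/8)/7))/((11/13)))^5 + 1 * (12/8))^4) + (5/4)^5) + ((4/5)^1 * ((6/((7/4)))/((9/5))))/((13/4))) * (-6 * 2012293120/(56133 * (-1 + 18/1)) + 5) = 313779717603709396848944526337115 * sqrt(42)/3888617547462354353278894997504 + 370830108447542915544271887647296473502365780432595/1265652568263256044890321157298661050898448384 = 293518.13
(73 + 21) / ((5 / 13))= 1222 / 5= 244.40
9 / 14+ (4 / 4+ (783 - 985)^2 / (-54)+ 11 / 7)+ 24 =-275341 / 378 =-728.42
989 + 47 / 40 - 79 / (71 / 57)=2631977 / 2840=926.75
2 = 2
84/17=4.94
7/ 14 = 0.50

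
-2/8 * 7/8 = -0.22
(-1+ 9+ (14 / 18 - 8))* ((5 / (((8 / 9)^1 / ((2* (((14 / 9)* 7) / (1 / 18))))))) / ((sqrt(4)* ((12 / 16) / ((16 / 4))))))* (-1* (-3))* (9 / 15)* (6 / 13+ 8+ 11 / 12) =1003618 / 13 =77201.38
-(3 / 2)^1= -1.50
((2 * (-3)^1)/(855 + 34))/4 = -0.00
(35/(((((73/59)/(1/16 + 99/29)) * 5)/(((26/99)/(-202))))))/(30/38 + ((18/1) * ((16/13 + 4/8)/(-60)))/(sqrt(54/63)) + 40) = -43102233478850/68744095831537137-40642304521 * sqrt(42)/30552931480683172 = -0.00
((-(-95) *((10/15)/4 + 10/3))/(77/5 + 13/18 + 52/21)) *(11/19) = 121275/11717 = 10.35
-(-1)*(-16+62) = 46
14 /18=7 /9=0.78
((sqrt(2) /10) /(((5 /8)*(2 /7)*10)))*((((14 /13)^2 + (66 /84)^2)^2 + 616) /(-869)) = -679339903841*sqrt(2) /17026183174000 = -0.06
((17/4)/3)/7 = 17/84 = 0.20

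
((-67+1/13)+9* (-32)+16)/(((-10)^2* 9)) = -2203/5850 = -0.38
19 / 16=1.19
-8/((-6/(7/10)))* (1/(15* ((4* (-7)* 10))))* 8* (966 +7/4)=-3871/2250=-1.72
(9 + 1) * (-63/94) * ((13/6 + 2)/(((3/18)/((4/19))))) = -31500/893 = -35.27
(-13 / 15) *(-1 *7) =91 / 15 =6.07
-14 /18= -7 /9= -0.78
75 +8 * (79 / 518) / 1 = 19741 / 259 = 76.22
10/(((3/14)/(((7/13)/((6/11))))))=5390/117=46.07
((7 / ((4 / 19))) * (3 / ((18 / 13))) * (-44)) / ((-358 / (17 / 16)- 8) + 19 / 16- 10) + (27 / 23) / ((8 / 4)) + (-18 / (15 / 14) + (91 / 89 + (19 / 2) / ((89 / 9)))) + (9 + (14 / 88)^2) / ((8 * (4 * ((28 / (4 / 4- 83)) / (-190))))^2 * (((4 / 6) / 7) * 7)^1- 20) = -29781577757450380670807 / 5205981418327533455040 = -5.72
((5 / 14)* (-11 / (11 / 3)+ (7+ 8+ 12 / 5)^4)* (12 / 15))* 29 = 3322697388 / 4375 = 759473.69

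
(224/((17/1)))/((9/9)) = 224/17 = 13.18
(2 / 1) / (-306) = -1 / 153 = -0.01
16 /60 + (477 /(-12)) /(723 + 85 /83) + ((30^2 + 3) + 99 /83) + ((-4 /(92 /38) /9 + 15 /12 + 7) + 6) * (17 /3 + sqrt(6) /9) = 11647 * sqrt(6) /7452 + 60964404215399 /61948500840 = 987.94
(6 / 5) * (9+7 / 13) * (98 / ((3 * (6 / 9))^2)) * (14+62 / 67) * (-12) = -43747200 / 871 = -50226.41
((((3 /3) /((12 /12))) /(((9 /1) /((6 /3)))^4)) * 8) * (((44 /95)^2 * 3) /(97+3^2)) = 123904 /1046096775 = 0.00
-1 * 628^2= -394384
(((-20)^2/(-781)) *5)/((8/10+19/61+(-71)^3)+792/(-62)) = 2363750/330378500507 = 0.00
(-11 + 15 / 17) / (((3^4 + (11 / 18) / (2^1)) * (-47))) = 6192 / 2338673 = 0.00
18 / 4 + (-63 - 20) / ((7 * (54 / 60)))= -8.67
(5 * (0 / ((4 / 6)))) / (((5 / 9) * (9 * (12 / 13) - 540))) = 0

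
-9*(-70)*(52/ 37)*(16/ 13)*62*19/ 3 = 15832320/ 37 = 427900.54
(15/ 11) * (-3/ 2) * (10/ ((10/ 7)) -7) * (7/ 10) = 0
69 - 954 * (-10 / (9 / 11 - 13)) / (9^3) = 368633 / 5427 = 67.93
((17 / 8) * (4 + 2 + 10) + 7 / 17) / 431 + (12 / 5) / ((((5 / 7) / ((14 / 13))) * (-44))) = -62763 / 26194025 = -0.00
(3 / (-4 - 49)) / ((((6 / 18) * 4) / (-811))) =7299 / 212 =34.43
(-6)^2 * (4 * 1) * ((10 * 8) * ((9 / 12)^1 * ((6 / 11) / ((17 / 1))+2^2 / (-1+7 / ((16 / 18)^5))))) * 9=416698950528 / 14233505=29275.92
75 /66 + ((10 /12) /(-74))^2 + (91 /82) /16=214420271 /177816672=1.21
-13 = -13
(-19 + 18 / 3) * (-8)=104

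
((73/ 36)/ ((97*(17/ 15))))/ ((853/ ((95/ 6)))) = 34675/ 101274984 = 0.00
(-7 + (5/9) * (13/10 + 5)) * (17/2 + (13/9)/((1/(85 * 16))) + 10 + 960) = -370811/36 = -10300.31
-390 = -390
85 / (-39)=-85 / 39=-2.18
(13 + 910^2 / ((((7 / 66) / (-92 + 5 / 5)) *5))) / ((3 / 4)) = -568407788 / 3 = -189469262.67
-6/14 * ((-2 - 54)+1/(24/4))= 335/14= 23.93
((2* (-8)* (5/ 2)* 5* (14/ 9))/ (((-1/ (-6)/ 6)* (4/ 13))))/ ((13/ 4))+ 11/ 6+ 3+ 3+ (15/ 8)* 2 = -134261/ 12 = -11188.42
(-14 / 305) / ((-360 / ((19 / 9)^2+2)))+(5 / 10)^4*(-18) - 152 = -1361855803 / 8893800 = -153.12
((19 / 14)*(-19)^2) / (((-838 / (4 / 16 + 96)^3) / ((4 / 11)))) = -189565.05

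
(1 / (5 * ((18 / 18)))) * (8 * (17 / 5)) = 136 / 25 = 5.44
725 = 725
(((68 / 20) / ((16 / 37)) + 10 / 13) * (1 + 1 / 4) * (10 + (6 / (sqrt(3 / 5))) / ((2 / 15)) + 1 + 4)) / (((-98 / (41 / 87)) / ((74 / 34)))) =-68090545 * sqrt(15) / 40197248-68090545 / 40197248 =-8.25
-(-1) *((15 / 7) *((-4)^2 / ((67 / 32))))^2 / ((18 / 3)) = 9830400 / 219961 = 44.69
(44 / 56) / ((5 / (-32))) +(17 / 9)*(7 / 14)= -2573 / 630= -4.08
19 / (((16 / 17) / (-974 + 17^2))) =-221255 / 16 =-13828.44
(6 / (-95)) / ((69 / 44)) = -88 / 2185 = -0.04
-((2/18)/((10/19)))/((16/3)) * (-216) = 171/20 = 8.55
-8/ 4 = -2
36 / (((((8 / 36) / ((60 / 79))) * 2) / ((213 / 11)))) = 1191.23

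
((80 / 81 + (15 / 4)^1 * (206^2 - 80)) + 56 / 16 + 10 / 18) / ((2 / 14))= 180124609 / 162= 1111880.30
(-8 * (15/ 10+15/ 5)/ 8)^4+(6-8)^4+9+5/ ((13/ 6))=90973/ 208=437.37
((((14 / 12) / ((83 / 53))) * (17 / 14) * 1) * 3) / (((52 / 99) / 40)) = 445995 / 2158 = 206.67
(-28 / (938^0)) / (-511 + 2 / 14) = 49 / 894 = 0.05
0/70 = 0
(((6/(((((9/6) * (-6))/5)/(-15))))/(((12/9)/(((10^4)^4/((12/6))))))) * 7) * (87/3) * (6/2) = 114187500000000000000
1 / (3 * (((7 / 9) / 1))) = 3 / 7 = 0.43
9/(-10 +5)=-9/5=-1.80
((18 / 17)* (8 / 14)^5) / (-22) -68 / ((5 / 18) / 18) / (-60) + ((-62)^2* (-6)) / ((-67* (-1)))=-1425601244292 / 5264372575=-270.80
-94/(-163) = 94/163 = 0.58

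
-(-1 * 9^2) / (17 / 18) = 1458 / 17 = 85.76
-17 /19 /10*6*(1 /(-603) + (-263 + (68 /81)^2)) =1960139134 /13920255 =140.81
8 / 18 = 4 / 9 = 0.44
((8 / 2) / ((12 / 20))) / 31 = 20 / 93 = 0.22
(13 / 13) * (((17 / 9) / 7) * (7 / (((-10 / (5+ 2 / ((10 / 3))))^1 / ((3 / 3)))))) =-238 / 225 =-1.06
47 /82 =0.57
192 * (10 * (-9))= -17280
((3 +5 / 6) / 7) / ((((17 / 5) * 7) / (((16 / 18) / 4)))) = 115 / 22491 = 0.01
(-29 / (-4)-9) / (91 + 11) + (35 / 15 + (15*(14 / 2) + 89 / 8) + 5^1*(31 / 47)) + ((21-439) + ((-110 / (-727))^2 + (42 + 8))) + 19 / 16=-1655736712651 / 6756714736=-245.05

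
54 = 54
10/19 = 0.53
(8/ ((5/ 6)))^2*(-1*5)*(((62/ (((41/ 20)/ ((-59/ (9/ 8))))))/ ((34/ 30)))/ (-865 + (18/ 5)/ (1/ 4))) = -2247475200/ 2964341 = -758.17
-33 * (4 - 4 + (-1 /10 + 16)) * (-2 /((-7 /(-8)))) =41976 /35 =1199.31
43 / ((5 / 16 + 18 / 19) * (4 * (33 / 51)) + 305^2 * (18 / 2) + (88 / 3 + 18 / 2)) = 0.00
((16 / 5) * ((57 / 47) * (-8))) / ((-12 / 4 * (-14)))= -1216 / 1645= -0.74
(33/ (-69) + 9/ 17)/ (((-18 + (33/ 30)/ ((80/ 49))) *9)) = -0.00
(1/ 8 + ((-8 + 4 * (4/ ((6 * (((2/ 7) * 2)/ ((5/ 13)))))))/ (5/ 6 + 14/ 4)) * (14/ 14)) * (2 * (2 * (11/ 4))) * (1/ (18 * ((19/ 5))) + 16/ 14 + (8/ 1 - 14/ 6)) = -5570917/ 56784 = -98.11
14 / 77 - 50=-548 / 11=-49.82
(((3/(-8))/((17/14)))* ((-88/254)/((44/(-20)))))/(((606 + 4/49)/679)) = -3493455/64117982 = -0.05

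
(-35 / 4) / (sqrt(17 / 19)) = -35*sqrt(323) / 68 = -9.25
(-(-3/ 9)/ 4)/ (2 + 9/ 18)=1/ 30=0.03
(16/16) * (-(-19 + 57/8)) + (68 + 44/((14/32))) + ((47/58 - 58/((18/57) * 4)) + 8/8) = 664249/4872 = 136.34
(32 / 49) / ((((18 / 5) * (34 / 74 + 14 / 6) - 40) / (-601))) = 177896 / 13573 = 13.11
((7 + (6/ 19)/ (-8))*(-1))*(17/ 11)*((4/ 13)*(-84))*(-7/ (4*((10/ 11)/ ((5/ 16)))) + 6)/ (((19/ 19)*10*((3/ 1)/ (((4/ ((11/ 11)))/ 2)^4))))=43499141/ 54340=800.50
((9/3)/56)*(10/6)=5/56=0.09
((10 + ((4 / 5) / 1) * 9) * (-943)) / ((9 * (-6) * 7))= 40549 / 945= 42.91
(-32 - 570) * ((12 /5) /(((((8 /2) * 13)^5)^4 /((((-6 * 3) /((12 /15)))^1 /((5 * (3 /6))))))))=8127 /13060111659964438382077671752335360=0.00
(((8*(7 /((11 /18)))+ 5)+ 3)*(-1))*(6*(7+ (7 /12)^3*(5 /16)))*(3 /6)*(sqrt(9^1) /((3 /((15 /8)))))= -133746935 /33792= -3957.95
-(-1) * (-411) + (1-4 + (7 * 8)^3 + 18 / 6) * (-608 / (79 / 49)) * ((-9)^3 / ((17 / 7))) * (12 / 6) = 53397300253659 / 1343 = 39759717240.25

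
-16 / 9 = -1.78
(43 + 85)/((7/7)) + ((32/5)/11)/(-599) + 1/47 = 198228561/1548415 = 128.02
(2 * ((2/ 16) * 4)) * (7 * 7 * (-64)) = -3136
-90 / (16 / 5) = -28.12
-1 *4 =-4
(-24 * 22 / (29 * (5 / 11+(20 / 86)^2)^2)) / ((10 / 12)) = -1310522149728 / 15517758625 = -84.45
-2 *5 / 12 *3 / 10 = -1 / 4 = -0.25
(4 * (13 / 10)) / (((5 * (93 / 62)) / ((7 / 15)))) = 364 / 1125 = 0.32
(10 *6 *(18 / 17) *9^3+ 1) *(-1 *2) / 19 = -4875.15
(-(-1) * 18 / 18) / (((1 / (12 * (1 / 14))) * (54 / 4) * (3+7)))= 2 / 315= 0.01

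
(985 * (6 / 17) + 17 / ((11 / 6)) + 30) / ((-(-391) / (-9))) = -651186 / 73117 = -8.91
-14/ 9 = -1.56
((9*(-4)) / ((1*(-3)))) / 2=6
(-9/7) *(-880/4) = 1980/7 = 282.86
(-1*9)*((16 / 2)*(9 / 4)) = -162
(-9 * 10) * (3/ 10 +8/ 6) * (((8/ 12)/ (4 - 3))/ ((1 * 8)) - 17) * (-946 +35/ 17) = -159619509/ 68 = -2347345.72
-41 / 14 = -2.93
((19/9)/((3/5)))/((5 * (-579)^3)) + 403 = 2112051488840/5240822553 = 403.00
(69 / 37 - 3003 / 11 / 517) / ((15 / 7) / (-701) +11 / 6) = 752890824 / 1030804423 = 0.73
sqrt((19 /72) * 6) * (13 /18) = 13 * sqrt(57) /108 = 0.91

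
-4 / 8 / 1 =-1 / 2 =-0.50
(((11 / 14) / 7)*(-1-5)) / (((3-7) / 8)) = 66 / 49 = 1.35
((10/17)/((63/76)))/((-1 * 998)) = -0.00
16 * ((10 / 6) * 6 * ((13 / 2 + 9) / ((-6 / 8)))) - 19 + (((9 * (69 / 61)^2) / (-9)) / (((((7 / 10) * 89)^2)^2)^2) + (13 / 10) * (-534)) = -5091748577500267825786379463898 / 1266646135236724556032923015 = -4019.87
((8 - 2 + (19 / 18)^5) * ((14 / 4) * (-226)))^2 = 119388053410815817369 / 3570467226624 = 33437655.59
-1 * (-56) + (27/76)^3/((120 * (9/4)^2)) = 61456721/1097440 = 56.00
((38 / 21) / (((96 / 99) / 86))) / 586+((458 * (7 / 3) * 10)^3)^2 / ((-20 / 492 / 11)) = -403070832227012099243667500.00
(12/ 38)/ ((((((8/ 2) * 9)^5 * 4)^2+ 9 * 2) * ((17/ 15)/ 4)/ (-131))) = -2620/ 1049723712124748099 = -0.00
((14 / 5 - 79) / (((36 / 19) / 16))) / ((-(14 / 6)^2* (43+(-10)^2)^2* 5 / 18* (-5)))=-0.00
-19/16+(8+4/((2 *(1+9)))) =561/80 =7.01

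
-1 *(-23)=23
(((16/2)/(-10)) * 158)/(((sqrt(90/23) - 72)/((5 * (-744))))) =-43259136/6619 - 78368 * sqrt(230)/6619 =-6715.16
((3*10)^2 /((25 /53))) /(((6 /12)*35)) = 3816 /35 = 109.03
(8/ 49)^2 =64/ 2401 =0.03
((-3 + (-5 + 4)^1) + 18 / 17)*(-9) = 450 / 17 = 26.47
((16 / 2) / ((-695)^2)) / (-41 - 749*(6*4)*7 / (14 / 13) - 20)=-8 / 56468037625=-0.00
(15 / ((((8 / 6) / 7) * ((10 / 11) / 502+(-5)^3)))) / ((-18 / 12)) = 19327 / 46016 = 0.42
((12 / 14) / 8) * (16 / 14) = 6 / 49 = 0.12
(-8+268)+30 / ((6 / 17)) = 345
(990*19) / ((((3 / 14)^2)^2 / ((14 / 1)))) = 1124052160 / 9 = 124894684.44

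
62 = 62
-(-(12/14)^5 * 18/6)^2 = -544195584/282475249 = -1.93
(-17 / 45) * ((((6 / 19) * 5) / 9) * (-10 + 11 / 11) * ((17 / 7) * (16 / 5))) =9248 / 1995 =4.64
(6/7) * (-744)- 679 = -9217/7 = -1316.71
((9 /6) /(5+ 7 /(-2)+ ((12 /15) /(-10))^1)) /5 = 15 /71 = 0.21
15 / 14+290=4075 / 14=291.07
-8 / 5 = -1.60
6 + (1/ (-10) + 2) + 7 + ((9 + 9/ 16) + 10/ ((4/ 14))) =4757/ 80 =59.46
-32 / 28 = -8 / 7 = -1.14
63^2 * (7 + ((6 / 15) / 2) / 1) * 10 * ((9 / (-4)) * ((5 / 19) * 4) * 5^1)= -64297800 / 19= -3384094.74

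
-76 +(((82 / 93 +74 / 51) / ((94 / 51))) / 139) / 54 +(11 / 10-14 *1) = -4861150349 / 54681210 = -88.90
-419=-419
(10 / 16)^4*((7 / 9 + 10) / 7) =60625 / 258048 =0.23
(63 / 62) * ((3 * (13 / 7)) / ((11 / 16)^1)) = 2808 / 341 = 8.23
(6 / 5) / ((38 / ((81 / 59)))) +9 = 50688 / 5605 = 9.04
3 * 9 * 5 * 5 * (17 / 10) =2295 / 2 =1147.50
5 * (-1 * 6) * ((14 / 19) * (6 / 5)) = -504 / 19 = -26.53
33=33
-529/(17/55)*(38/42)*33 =-6080855/119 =-51099.62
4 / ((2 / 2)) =4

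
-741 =-741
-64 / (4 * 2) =-8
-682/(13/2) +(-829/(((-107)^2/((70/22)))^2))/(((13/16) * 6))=-64901713126532/618564637119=-104.92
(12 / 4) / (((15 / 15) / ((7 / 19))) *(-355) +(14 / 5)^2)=-175 / 55751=-0.00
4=4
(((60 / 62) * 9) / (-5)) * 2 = -108 / 31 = -3.48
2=2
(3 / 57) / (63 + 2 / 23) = 23 / 27569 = 0.00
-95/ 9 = -10.56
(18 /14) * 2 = 18 /7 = 2.57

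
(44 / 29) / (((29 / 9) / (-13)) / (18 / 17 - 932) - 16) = -81472248 / 859147591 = -0.09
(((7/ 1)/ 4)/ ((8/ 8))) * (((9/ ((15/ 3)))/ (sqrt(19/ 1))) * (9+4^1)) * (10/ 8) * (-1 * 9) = -7371 * sqrt(19)/ 304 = -105.69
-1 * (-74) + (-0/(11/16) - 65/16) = 1119/16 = 69.94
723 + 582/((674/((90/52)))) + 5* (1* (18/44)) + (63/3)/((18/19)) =216485531/289146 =748.71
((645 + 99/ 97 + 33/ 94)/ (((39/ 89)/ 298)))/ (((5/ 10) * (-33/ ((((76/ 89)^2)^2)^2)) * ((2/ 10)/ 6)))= -6516068739969793066270720/ 28836043777786489673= -225969.58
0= 0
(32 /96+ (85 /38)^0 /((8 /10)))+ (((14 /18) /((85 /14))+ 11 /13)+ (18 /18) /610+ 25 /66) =78422719 /26692380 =2.94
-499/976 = -0.51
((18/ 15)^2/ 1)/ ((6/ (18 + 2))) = 24/ 5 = 4.80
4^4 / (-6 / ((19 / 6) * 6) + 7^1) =4864 / 127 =38.30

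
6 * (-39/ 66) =-39/ 11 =-3.55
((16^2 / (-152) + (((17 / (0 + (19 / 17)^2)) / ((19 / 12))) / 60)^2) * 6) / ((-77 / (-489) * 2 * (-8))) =2870539972677 / 724506567400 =3.96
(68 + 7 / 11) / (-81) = -0.85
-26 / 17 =-1.53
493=493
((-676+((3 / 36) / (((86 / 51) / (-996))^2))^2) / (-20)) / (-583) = 2889583415078213 / 39863219660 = 72487.46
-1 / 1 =-1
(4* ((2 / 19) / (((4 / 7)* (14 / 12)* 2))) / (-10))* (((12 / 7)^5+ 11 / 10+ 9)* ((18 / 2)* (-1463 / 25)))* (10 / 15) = 414396873 / 1500625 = 276.15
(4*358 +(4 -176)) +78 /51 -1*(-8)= 21582 /17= 1269.53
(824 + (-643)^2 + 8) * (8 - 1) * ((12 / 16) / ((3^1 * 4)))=2899967 / 16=181247.94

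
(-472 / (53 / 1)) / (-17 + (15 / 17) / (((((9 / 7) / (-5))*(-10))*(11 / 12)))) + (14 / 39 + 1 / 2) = 17924651 / 12852606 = 1.39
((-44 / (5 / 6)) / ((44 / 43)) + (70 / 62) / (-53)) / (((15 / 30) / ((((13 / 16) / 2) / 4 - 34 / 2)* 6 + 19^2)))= -1409181287 / 52576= -26802.75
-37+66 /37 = -1303 /37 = -35.22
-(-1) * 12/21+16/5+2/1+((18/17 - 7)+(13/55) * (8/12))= -239/19635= -0.01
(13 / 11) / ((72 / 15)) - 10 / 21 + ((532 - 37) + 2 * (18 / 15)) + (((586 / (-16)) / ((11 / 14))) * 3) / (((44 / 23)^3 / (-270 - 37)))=2608887868277 / 393550080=6629.11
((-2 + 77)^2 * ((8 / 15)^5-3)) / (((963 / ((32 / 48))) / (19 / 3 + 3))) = -125739992 / 1170045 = -107.47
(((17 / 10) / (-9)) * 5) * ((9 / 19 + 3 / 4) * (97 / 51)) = -2.20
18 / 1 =18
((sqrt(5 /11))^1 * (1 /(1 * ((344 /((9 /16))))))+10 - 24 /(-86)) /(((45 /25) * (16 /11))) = 5 * sqrt(55) /88064+12155 /3096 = 3.93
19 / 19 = 1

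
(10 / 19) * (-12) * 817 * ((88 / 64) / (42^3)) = -2365 / 24696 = -0.10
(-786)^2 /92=154449 /23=6715.17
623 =623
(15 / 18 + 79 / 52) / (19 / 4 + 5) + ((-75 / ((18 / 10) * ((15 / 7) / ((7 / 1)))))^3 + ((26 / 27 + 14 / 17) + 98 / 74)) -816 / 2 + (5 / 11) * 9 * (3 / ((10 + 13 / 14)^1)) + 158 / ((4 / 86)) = -2146952495083018 / 852427719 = -2518632.90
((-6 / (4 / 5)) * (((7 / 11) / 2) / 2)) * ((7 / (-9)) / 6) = 245 / 1584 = 0.15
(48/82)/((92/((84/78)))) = 84/12259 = 0.01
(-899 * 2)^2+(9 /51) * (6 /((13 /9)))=714449846 /221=3232804.73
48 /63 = 16 /21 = 0.76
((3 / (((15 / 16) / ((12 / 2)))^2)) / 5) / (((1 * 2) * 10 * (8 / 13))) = 1248 / 625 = 2.00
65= 65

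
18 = 18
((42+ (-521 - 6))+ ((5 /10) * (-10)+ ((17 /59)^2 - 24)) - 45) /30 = -64853 /3481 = -18.63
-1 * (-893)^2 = -797449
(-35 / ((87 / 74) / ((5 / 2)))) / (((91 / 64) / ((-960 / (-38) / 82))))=-4736000 / 293683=-16.13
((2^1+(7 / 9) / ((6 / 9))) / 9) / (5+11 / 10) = 95 / 1647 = 0.06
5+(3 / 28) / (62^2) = 538163 / 107632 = 5.00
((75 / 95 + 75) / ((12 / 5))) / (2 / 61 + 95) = 36600 / 110143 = 0.33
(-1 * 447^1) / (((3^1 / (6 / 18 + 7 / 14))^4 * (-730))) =18625 / 5108832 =0.00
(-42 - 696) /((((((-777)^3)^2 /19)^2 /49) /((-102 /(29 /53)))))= 53342804 /1061427607445339453226554775124983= 0.00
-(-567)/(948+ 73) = 567/1021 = 0.56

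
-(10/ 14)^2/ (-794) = 25/ 38906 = 0.00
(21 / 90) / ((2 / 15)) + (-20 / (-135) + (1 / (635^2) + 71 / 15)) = 288789853 / 43548300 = 6.63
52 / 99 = 0.53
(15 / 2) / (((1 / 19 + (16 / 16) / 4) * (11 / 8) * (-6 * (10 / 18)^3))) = -110808 / 6325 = -17.52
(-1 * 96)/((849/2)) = -64/283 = -0.23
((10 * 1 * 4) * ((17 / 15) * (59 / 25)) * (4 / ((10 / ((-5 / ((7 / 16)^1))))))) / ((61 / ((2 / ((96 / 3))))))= -16048 / 32025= -0.50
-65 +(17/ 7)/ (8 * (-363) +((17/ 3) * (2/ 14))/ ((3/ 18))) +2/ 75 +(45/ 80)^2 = -12596780911/ 194822400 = -64.66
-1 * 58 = -58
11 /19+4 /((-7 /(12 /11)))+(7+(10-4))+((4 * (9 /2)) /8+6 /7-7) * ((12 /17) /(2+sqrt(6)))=390561 /24871-327 * sqrt(6) /238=12.34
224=224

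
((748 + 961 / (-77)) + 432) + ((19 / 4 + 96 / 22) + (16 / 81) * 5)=29379283 / 24948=1177.62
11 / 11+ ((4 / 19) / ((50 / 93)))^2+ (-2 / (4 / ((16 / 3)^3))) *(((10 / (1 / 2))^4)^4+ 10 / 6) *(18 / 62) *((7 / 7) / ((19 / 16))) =-765041049600000000001872998341 / 62949375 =-12153274748160724391653.98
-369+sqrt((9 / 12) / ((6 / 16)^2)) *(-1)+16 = -353 - 4 *sqrt(3) / 3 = -355.31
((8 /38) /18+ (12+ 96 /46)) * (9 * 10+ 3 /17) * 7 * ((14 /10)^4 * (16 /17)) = 304784322976 /9471975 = 32177.48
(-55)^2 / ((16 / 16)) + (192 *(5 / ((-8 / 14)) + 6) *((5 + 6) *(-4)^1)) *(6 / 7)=160567 / 7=22938.14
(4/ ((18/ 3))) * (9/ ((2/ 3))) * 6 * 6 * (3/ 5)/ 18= 54/ 5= 10.80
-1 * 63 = -63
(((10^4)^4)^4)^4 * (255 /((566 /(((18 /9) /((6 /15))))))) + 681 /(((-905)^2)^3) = 3502447743517833984375000000000000000000000000000000000000000000000000000000000000000000000000000000000000000000000000000000000000000000000000000000000000000000000000000000000000000000000000000000000000000000000000000000000000000000000000000000000000000000000000000000000192723 /155481209633811296875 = 22526501766784452296819790000000000000000000000000000000000000000000000000000000000000000000000000000000000000000000000000000000000000000000000000000000000000000000000000000000000000000000000000000000000000000000000000000000000000000000000000000000000000000.00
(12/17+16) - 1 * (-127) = 2443/17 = 143.71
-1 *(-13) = 13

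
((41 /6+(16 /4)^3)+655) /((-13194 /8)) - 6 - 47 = -1057633 /19791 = -53.44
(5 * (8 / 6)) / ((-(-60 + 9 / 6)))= 0.11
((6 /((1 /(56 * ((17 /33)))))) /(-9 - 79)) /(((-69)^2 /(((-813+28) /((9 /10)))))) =1868300 /5184729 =0.36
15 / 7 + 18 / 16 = 183 / 56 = 3.27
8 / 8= 1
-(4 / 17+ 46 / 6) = -7.90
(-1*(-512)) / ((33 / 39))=605.09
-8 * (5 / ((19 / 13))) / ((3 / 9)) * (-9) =14040 / 19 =738.95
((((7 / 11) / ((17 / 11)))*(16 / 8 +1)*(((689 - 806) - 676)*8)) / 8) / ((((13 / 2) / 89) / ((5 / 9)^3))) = -9500750 / 4131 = -2299.87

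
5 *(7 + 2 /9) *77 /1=25025 /9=2780.56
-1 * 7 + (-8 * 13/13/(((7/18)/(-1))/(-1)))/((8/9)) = -211/7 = -30.14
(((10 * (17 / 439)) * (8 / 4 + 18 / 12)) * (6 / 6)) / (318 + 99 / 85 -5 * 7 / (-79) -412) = -3995425 / 272361746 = -0.01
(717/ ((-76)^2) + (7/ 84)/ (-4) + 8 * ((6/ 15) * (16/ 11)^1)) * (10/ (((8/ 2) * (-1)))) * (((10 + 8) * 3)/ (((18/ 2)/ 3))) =-6801627/ 31768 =-214.10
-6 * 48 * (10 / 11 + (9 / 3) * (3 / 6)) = -7632 / 11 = -693.82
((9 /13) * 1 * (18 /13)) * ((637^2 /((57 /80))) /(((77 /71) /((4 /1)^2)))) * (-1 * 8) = -13466234880 /209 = -64431745.84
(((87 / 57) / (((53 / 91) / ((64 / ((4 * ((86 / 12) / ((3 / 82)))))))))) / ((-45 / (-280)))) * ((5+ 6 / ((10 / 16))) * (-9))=-1553505408 / 8876705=-175.01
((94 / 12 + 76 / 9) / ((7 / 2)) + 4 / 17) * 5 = 26165 / 1071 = 24.43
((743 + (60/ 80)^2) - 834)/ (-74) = 1447/ 1184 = 1.22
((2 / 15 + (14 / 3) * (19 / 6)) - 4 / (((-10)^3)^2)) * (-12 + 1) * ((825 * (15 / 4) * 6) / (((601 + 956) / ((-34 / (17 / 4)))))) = 4059548911 / 259500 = 15643.73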